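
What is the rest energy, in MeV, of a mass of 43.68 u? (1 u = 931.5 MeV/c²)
E = mc² = 40690 MeV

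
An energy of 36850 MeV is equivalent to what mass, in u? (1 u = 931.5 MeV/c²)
m = E/c² = 39.56 u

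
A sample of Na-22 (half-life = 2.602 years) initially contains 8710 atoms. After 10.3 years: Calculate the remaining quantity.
N = N₀(1/2)^(t/t½) = 560.3 atoms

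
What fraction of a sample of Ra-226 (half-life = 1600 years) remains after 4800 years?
N/N₀ = (1/2)^(t/t½) = 0.125 = 12.5%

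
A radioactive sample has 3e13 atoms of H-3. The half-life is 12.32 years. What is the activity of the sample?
A = λN = 1.688e12 decays/year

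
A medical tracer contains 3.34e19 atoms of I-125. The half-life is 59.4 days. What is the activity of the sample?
A = λN = 3.897e17 decays/day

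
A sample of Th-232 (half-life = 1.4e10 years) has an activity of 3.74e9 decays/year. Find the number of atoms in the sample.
N = A/λ = 7.554e19 atoms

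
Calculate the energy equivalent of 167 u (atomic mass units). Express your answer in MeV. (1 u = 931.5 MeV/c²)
E = mc² = 1.556e5 MeV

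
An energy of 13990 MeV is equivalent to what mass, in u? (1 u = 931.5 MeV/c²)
m = E/c² = 15.02 u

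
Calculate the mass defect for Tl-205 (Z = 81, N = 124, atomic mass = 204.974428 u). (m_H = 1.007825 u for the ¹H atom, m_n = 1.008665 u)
Δm = Z·m_H + N·m_n − M = 1.734 u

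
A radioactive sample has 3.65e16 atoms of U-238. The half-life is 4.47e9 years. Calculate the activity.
A = λN = 5.66e6 decays/year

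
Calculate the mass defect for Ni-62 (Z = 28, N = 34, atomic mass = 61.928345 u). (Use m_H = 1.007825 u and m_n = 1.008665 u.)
Δm = Z·m_H + N·m_n − M = 0.5854 u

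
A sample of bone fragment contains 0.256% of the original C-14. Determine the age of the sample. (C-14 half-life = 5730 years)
Age = t½ × log₂(1/ratio) = 49330 years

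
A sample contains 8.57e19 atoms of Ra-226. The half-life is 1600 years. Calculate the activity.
A = λN = 3.713e16 decays/year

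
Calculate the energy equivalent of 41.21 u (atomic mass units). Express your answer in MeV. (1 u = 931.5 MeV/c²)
E = mc² = 38390 MeV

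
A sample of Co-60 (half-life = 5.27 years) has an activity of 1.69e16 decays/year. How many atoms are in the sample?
N = A/λ = 1.285e17 atoms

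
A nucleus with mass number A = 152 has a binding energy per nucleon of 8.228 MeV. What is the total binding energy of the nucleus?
B.E. = 8.228 × 152 = 1251 MeV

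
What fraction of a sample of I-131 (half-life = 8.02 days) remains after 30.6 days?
N/N₀ = (1/2)^(t/t½) = 0.07103 = 7.1%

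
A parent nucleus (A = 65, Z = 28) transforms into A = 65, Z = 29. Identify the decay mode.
ΔA = 0, ΔZ = +1 ⇒ beta-minus decay (β⁻)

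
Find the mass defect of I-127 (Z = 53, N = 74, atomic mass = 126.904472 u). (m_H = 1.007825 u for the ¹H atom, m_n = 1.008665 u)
Δm = Z·m_H + N·m_n − M = 1.151 u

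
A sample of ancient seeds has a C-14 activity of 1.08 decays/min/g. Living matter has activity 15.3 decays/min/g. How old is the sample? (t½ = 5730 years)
Age = t½ × log₂(A₀/A) = 21910 years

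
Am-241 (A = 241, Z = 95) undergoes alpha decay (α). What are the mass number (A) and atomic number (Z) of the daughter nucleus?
Daughter: A = 237, Z = 93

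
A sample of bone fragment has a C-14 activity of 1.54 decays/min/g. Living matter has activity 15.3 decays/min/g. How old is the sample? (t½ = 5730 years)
Age = t½ × log₂(A₀/A) = 18980 years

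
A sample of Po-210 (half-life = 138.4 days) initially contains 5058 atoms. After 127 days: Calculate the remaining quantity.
N = N₀(1/2)^(t/t½) = 2678 atoms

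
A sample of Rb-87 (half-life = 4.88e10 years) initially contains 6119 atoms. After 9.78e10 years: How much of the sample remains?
N = N₀(1/2)^(t/t½) = 1525 atoms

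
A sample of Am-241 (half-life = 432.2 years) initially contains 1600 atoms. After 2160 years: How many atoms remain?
N = N₀(1/2)^(t/t½) = 50.08 atoms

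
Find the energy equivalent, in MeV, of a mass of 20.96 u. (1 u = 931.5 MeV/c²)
E = mc² = 19520 MeV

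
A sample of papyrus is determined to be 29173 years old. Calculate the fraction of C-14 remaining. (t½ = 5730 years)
N/N₀ = (1/2)^(t/t½) = 0.02933 = 2.93%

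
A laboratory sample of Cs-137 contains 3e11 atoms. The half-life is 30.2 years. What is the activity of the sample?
A = λN = 6.886e9 decays/year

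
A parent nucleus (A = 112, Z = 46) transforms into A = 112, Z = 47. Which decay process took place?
ΔA = 0, ΔZ = +1 ⇒ beta-minus decay (β⁻)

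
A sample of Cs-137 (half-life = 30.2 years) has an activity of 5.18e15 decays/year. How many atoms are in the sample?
N = A/λ = 2.257e17 atoms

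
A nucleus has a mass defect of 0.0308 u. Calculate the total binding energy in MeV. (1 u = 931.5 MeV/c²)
B.E. = Δm × 931.5 = 28.69 MeV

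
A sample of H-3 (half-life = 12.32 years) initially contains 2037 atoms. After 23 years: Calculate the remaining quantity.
N = N₀(1/2)^(t/t½) = 558.5 atoms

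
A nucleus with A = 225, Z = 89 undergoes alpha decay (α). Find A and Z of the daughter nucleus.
Daughter: A = 221, Z = 87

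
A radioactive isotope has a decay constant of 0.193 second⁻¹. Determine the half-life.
t½ = ln(2)/λ = 3.591 seconds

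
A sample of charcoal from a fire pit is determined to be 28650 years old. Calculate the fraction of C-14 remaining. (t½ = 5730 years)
N/N₀ = (1/2)^(t/t½) = 0.03125 = 3.12%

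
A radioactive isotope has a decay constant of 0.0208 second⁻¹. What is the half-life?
t½ = ln(2)/λ = 33.32 seconds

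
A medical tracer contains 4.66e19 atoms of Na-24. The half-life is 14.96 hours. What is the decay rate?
A = λN = 2.159e18 decays/hour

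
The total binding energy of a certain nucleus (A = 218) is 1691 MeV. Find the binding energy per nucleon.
B.E./A = 1691/218 = 7.757 MeV/nucleon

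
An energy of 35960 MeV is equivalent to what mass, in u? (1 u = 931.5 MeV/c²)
m = E/c² = 38.6 u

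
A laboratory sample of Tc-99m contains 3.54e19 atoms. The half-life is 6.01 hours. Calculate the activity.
A = λN = 4.083e18 decays/hour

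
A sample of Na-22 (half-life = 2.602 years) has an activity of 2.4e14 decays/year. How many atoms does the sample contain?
N = A/λ = 9.009e14 atoms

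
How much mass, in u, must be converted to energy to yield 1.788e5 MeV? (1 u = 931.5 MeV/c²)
m = E/c² = 191.9 u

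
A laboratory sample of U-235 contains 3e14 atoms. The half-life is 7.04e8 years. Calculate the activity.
A = λN = 2.954e5 decays/year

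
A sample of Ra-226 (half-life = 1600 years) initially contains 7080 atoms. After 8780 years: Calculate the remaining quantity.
N = N₀(1/2)^(t/t½) = 157.8 atoms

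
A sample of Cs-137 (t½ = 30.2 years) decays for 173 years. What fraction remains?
N/N₀ = (1/2)^(t/t½) = 0.01886 = 1.89%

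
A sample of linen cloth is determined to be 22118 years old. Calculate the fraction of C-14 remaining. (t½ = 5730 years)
N/N₀ = (1/2)^(t/t½) = 0.06887 = 6.89%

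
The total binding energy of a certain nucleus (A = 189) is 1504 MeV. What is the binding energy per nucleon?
B.E./A = 1504/189 = 7.958 MeV/nucleon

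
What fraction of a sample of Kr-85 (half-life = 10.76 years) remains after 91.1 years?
N/N₀ = (1/2)^(t/t½) = 0.002827 = 0.283%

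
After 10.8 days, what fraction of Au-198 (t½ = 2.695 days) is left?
N/N₀ = (1/2)^(t/t½) = 0.06218 = 6.22%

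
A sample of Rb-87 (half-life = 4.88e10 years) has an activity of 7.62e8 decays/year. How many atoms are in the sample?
N = A/λ = 5.365e19 atoms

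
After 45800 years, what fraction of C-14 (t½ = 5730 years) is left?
N/N₀ = (1/2)^(t/t½) = 0.003925 = 0.393%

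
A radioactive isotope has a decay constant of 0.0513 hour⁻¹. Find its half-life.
t½ = ln(2)/λ = 13.51 hours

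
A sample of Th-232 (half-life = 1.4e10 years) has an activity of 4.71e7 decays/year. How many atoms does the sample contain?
N = A/λ = 9.513e17 atoms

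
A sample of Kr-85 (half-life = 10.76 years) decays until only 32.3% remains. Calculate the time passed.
t = t½ × log₂(N₀/N) = 17.54 years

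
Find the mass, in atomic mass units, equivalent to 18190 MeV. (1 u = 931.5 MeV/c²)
m = E/c² = 19.53 u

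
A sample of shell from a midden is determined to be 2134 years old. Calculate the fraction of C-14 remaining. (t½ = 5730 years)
N/N₀ = (1/2)^(t/t½) = 0.7725 = 77.2%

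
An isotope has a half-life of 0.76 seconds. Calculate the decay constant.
λ = ln(2)/t½ = 0.912 second⁻¹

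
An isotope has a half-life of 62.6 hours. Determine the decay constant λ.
λ = ln(2)/t½ = 0.01107 hour⁻¹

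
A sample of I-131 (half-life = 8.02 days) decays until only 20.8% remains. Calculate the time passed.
t = t½ × log₂(N₀/N) = 18.17 days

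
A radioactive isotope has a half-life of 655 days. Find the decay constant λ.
λ = ln(2)/t½ = 0.001058 day⁻¹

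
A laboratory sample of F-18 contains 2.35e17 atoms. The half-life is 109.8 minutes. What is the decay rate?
A = λN = 1.484e15 decays/minute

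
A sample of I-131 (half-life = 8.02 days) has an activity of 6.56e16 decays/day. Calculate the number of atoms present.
N = A/λ = 7.59e17 atoms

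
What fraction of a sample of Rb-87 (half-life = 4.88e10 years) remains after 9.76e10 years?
N/N₀ = (1/2)^(t/t½) = 0.25 = 25%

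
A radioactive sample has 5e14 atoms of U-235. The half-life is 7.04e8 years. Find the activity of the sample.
A = λN = 4.923e5 decays/year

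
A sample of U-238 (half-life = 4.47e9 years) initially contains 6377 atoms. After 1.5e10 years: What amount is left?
N = N₀(1/2)^(t/t½) = 622.9 atoms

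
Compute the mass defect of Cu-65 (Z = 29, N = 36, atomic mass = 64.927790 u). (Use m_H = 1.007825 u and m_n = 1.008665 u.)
Δm = Z·m_H + N·m_n − M = 0.6111 u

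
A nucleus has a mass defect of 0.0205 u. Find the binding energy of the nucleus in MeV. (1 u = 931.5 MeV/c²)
B.E. = Δm × 931.5 = 19.1 MeV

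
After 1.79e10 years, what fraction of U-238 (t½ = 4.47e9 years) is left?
N/N₀ = (1/2)^(t/t½) = 0.06231 = 6.23%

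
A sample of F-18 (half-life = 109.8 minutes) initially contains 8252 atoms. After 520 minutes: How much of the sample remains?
N = N₀(1/2)^(t/t½) = 309.7 atoms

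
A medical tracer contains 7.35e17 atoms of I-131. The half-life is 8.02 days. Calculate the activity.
A = λN = 6.352e16 decays/day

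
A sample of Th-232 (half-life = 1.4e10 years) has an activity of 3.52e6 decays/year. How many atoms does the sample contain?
N = A/λ = 7.11e16 atoms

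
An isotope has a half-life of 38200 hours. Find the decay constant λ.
λ = ln(2)/t½ = 1.815e-5 hour⁻¹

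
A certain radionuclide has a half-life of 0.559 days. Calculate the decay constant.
λ = ln(2)/t½ = 1.24 day⁻¹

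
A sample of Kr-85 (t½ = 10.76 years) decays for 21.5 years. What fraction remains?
N/N₀ = (1/2)^(t/t½) = 0.2503 = 25%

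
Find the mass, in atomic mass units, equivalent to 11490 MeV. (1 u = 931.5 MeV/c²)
m = E/c² = 12.33 u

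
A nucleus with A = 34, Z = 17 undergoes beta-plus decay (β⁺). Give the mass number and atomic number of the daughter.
Daughter: A = 34, Z = 16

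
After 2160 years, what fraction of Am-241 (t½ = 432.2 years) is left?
N/N₀ = (1/2)^(t/t½) = 0.0313 = 3.13%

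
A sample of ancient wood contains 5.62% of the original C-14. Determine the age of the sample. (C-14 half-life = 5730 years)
Age = t½ × log₂(1/ratio) = 23800 years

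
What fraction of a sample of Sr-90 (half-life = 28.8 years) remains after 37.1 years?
N/N₀ = (1/2)^(t/t½) = 0.4095 = 40.9%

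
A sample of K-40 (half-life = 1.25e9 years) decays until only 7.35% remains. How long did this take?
t = t½ × log₂(N₀/N) = 4.708e9 years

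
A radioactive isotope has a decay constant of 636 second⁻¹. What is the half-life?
t½ = ln(2)/λ = 0.00109 seconds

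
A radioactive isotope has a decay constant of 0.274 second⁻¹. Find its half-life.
t½ = ln(2)/λ = 2.53 seconds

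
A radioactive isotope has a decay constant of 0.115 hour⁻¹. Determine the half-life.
t½ = ln(2)/λ = 6.027 hours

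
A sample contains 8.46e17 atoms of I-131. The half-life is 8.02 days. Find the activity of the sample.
A = λN = 7.312e16 decays/day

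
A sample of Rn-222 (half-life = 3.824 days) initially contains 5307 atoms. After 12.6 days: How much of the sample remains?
N = N₀(1/2)^(t/t½) = 540.7 atoms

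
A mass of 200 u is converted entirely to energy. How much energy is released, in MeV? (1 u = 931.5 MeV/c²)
E = mc² = 1.863e5 MeV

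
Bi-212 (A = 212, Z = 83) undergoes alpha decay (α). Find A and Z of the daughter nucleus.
Daughter: A = 208, Z = 81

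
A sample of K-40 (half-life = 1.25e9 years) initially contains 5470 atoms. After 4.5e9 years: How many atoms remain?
N = N₀(1/2)^(t/t½) = 451.1 atoms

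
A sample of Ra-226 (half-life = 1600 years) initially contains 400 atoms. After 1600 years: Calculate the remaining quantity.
N = N₀(1/2)^(t/t½) = 200 atoms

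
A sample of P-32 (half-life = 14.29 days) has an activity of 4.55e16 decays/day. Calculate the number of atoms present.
N = A/λ = 9.38e17 atoms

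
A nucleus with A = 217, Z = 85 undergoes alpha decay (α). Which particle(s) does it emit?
α particle = ⁴₂He (2 protons + 2 neutrons)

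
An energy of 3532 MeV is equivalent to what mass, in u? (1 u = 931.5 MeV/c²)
m = E/c² = 3.792 u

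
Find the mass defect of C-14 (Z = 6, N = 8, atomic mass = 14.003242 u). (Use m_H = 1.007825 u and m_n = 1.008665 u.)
Δm = Z·m_H + N·m_n − M = 0.113 u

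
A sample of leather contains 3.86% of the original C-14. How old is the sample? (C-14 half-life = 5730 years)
Age = t½ × log₂(1/ratio) = 26900 years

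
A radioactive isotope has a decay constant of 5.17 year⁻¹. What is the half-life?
t½ = ln(2)/λ = 0.1341 years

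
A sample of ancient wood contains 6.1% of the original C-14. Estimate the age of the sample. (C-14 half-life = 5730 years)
Age = t½ × log₂(1/ratio) = 23120 years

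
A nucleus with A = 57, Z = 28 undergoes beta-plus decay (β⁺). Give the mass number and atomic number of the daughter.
Daughter: A = 57, Z = 27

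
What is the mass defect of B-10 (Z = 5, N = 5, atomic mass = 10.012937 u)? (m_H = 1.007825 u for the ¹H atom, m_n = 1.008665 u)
Δm = Z·m_H + N·m_n − M = 0.06951 u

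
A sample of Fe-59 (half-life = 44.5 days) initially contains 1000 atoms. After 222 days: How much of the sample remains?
N = N₀(1/2)^(t/t½) = 31.49 atoms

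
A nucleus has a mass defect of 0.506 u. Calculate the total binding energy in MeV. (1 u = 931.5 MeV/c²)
B.E. = Δm × 931.5 = 471.3 MeV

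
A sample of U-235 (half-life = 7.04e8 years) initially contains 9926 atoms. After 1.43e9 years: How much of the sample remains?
N = N₀(1/2)^(t/t½) = 2428 atoms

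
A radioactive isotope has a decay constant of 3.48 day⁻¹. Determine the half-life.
t½ = ln(2)/λ = 0.1992 days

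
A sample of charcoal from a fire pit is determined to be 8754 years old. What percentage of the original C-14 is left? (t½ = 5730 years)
N/N₀ = (1/2)^(t/t½) = 0.3468 = 34.7%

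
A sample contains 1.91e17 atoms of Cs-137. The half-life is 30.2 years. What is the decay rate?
A = λN = 4.384e15 decays/year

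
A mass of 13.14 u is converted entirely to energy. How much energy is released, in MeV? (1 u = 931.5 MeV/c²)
E = mc² = 12240 MeV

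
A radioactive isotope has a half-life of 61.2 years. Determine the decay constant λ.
λ = ln(2)/t½ = 0.01133 year⁻¹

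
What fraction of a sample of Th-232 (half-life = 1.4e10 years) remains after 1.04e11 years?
N/N₀ = (1/2)^(t/t½) = 0.005805 = 0.58%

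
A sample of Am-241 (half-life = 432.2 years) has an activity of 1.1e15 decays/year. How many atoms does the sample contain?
N = A/λ = 6.859e17 atoms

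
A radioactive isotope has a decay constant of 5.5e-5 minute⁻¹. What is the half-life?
t½ = ln(2)/λ = 12600 minutes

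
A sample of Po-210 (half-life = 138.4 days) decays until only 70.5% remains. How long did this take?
t = t½ × log₂(N₀/N) = 69.8 days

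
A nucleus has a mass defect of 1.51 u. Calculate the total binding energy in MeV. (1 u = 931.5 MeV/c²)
B.E. = Δm × 931.5 = 1407 MeV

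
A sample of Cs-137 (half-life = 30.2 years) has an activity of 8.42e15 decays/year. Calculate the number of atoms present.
N = A/λ = 3.669e17 atoms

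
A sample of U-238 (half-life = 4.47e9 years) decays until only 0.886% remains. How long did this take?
t = t½ × log₂(N₀/N) = 3.048e10 years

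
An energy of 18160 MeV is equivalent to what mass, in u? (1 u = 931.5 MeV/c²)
m = E/c² = 19.5 u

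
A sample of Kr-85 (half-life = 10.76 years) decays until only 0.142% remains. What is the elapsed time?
t = t½ × log₂(N₀/N) = 101.8 years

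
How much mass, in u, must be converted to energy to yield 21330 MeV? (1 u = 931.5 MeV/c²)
m = E/c² = 22.9 u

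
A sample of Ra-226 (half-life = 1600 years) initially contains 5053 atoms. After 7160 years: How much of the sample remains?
N = N₀(1/2)^(t/t½) = 227.2 atoms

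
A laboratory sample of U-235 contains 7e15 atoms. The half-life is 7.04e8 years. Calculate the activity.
A = λN = 6.892e6 decays/year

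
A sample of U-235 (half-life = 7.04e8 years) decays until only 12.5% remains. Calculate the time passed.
t = t½ × log₂(N₀/N) = 2.112e9 years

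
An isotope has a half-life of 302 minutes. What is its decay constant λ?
λ = ln(2)/t½ = 0.002295 minute⁻¹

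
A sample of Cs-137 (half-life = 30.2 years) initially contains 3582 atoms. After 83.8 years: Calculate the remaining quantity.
N = N₀(1/2)^(t/t½) = 523.4 atoms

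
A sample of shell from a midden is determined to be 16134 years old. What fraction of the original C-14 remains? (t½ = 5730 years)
N/N₀ = (1/2)^(t/t½) = 0.142 = 14.2%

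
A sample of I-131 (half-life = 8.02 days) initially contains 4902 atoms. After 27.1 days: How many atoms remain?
N = N₀(1/2)^(t/t½) = 471.2 atoms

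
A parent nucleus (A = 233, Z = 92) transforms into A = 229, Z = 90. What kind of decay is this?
ΔA = -4, ΔZ = -2 ⇒ alpha decay (α)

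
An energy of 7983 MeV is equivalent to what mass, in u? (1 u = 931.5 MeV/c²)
m = E/c² = 8.57 u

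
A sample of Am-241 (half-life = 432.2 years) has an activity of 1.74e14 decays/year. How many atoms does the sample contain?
N = A/λ = 1.085e17 atoms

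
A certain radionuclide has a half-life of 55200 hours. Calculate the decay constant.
λ = ln(2)/t½ = 1.256e-5 hour⁻¹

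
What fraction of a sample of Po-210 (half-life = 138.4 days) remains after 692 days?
N/N₀ = (1/2)^(t/t½) = 0.03125 = 3.12%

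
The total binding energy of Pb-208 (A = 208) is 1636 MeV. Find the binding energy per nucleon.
B.E./A = 1636/208 = 7.865 MeV/nucleon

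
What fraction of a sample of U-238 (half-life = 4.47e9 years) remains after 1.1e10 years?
N/N₀ = (1/2)^(t/t½) = 0.1816 = 18.2%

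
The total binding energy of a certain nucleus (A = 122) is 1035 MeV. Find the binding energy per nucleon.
B.E./A = 1035/122 = 8.484 MeV/nucleon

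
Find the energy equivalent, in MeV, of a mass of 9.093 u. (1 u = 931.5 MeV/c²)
E = mc² = 8470 MeV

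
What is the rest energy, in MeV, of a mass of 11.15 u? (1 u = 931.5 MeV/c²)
E = mc² = 10390 MeV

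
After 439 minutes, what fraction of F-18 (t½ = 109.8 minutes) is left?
N/N₀ = (1/2)^(t/t½) = 0.06258 = 6.26%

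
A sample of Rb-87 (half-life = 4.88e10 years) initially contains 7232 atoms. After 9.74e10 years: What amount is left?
N = N₀(1/2)^(t/t½) = 1813 atoms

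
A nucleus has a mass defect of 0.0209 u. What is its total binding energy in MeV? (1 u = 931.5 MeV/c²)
B.E. = Δm × 931.5 = 19.47 MeV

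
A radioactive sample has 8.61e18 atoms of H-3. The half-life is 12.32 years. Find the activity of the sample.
A = λN = 4.844e17 decays/year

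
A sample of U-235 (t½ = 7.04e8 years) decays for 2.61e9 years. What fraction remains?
N/N₀ = (1/2)^(t/t½) = 0.07655 = 7.66%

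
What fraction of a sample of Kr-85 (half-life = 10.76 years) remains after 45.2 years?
N/N₀ = (1/2)^(t/t½) = 0.05438 = 5.44%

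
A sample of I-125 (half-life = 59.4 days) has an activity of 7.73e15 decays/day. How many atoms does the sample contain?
N = A/λ = 6.624e17 atoms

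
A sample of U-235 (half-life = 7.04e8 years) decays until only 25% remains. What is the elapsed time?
t = t½ × log₂(N₀/N) = 1.408e9 years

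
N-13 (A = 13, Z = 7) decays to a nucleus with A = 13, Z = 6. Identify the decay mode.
ΔA = 0, ΔZ = -1 ⇒ beta-plus decay (β⁺) or electron capture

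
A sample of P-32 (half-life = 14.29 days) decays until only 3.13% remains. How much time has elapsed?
t = t½ × log₂(N₀/N) = 71.42 days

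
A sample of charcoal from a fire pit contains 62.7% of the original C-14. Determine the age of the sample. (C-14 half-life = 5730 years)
Age = t½ × log₂(1/ratio) = 3859 years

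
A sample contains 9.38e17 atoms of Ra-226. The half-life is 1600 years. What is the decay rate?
A = λN = 4.064e14 decays/year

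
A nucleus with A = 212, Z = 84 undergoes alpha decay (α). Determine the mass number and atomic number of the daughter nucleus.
Daughter: A = 208, Z = 82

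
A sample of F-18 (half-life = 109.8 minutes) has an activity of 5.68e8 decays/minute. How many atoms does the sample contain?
N = A/λ = 8.998e10 atoms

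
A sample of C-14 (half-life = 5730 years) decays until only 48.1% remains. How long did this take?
t = t½ × log₂(N₀/N) = 6050 years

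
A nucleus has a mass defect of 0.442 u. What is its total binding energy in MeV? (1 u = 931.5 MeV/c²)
B.E. = Δm × 931.5 = 411.7 MeV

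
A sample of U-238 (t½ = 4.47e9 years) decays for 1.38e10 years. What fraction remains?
N/N₀ = (1/2)^(t/t½) = 0.1177 = 11.8%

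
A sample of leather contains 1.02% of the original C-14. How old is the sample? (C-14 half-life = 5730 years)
Age = t½ × log₂(1/ratio) = 37910 years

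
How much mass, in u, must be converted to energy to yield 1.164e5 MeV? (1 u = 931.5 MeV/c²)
m = E/c² = 125 u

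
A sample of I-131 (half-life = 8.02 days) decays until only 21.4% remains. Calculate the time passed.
t = t½ × log₂(N₀/N) = 17.84 days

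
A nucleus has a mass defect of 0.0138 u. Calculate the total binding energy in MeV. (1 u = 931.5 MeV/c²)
B.E. = Δm × 931.5 = 12.85 MeV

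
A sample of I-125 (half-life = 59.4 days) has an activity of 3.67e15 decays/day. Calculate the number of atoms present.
N = A/λ = 3.145e17 atoms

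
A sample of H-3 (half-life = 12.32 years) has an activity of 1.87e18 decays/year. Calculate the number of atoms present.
N = A/λ = 3.324e19 atoms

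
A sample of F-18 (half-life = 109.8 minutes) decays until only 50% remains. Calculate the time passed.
t = t½ × log₂(N₀/N) = 109.8 minutes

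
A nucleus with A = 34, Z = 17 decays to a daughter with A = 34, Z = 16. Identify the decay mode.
ΔA = 0, ΔZ = -1 ⇒ beta-plus decay (β⁺) or electron capture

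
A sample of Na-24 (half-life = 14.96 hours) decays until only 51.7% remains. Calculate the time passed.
t = t½ × log₂(N₀/N) = 14.24 hours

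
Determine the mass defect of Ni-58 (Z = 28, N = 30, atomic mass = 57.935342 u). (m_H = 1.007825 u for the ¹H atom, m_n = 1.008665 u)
Δm = Z·m_H + N·m_n − M = 0.5437 u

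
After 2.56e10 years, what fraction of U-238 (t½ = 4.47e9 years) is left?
N/N₀ = (1/2)^(t/t½) = 0.01888 = 1.89%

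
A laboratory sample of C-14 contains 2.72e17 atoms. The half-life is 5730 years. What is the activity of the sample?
A = λN = 3.29e13 decays/year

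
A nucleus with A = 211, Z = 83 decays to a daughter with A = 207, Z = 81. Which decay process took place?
ΔA = -4, ΔZ = -2 ⇒ alpha decay (α)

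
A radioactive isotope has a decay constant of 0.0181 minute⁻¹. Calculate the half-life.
t½ = ln(2)/λ = 38.3 minutes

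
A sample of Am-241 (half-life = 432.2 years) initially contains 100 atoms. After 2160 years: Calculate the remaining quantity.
N = N₀(1/2)^(t/t½) = 3.13 atoms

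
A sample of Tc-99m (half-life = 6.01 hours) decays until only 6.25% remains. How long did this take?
t = t½ × log₂(N₀/N) = 24.04 hours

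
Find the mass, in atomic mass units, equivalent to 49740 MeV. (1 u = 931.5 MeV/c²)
m = E/c² = 53.4 u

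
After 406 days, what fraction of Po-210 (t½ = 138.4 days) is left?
N/N₀ = (1/2)^(t/t½) = 0.1309 = 13.1%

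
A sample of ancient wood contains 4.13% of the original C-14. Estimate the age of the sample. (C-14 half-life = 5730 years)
Age = t½ × log₂(1/ratio) = 26340 years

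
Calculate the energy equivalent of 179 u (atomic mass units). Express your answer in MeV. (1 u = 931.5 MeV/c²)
E = mc² = 1.667e5 MeV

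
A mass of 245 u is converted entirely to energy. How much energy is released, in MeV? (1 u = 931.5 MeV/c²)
E = mc² = 2.282e5 MeV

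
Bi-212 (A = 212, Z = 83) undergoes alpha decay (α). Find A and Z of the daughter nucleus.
Daughter: A = 208, Z = 81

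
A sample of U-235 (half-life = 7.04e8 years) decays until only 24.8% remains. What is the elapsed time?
t = t½ × log₂(N₀/N) = 1.416e9 years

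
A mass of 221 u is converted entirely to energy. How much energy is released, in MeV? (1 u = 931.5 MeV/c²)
E = mc² = 2.059e5 MeV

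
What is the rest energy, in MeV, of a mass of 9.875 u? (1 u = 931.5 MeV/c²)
E = mc² = 9199 MeV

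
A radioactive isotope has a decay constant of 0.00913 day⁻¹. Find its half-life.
t½ = ln(2)/λ = 75.92 days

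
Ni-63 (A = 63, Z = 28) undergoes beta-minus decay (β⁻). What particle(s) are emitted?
β⁻: electron (e⁻) + antineutrino (ν̄ₑ)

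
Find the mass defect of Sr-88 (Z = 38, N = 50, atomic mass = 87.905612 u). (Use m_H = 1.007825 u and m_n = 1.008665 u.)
Δm = Z·m_H + N·m_n − M = 0.825 u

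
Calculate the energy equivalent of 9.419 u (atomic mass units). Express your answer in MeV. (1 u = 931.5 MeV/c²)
E = mc² = 8774 MeV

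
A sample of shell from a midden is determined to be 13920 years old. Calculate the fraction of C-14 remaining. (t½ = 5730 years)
N/N₀ = (1/2)^(t/t½) = 0.1857 = 18.6%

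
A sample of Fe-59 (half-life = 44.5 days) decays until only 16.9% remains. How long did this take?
t = t½ × log₂(N₀/N) = 114.1 days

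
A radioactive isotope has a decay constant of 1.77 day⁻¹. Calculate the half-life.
t½ = ln(2)/λ = 0.3916 days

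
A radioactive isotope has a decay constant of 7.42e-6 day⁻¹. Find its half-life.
t½ = ln(2)/λ = 93420 days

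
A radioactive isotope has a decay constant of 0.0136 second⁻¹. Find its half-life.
t½ = ln(2)/λ = 50.97 seconds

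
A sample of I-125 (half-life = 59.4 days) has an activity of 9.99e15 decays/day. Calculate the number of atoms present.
N = A/λ = 8.561e17 atoms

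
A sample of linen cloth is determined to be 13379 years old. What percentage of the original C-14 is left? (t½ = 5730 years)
N/N₀ = (1/2)^(t/t½) = 0.1982 = 19.8%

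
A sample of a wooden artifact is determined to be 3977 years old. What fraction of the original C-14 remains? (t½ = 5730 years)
N/N₀ = (1/2)^(t/t½) = 0.6181 = 61.8%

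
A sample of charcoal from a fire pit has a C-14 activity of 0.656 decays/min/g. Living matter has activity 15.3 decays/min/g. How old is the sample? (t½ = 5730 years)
Age = t½ × log₂(A₀/A) = 26040 years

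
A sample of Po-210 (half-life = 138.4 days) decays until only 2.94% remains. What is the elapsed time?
t = t½ × log₂(N₀/N) = 704.2 days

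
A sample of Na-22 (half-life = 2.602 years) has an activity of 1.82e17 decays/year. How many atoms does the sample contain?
N = A/λ = 6.832e17 atoms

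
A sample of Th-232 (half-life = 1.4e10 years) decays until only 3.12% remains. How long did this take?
t = t½ × log₂(N₀/N) = 7.003e10 years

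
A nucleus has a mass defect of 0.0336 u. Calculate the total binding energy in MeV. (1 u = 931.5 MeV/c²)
B.E. = Δm × 931.5 = 31.3 MeV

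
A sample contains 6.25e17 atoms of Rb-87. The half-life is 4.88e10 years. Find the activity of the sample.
A = λN = 8.877e6 decays/year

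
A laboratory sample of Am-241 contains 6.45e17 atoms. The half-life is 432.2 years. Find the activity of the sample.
A = λN = 1.034e15 decays/year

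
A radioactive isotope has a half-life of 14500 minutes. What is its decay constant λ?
λ = ln(2)/t½ = 4.78e-5 minute⁻¹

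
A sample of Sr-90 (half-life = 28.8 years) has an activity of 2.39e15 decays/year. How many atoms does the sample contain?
N = A/λ = 9.93e16 atoms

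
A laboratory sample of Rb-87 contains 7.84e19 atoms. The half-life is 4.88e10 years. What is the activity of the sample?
A = λN = 1.114e9 decays/year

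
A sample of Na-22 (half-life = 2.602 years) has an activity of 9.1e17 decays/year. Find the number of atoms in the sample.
N = A/λ = 3.416e18 atoms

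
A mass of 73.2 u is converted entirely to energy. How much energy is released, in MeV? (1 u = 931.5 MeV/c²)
E = mc² = 68190 MeV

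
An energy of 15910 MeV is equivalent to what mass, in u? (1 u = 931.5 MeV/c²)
m = E/c² = 17.08 u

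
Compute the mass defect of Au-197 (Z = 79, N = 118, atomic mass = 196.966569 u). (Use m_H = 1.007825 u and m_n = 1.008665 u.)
Δm = Z·m_H + N·m_n − M = 1.674 u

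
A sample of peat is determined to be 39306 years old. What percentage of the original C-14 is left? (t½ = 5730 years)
N/N₀ = (1/2)^(t/t½) = 0.008611 = 0.861%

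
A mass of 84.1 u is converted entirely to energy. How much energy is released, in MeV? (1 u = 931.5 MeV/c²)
E = mc² = 78340 MeV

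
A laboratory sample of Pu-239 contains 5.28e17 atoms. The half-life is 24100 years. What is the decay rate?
A = λN = 1.519e13 decays/year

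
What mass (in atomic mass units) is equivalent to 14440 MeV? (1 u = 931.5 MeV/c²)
m = E/c² = 15.5 u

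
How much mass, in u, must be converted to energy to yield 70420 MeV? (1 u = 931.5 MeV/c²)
m = E/c² = 75.6 u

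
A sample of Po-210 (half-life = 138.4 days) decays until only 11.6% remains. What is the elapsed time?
t = t½ × log₂(N₀/N) = 430.1 days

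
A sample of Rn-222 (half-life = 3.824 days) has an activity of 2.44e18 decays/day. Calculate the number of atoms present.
N = A/λ = 1.346e19 atoms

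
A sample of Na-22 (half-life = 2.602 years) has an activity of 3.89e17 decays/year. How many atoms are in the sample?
N = A/λ = 1.46e18 atoms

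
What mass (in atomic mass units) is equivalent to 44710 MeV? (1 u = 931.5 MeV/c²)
m = E/c² = 48 u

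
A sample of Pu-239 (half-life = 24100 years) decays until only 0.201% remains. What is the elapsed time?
t = t½ × log₂(N₀/N) = 2.159e5 years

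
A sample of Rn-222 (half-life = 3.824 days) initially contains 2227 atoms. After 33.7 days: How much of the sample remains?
N = N₀(1/2)^(t/t½) = 4.952 atoms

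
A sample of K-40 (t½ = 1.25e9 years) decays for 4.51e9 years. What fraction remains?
N/N₀ = (1/2)^(t/t½) = 0.08201 = 8.2%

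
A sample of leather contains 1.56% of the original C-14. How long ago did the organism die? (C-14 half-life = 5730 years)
Age = t½ × log₂(1/ratio) = 34390 years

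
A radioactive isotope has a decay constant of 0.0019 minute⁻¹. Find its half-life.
t½ = ln(2)/λ = 364.8 minutes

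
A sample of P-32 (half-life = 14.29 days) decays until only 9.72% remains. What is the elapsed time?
t = t½ × log₂(N₀/N) = 48.06 days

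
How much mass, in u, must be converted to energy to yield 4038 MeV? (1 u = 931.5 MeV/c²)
m = E/c² = 4.335 u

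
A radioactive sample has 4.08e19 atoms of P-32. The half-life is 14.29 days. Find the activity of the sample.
A = λN = 1.979e18 decays/day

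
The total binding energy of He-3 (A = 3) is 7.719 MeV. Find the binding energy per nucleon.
B.E./A = 7.719/3 = 2.573 MeV/nucleon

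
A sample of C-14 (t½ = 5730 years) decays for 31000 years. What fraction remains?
N/N₀ = (1/2)^(t/t½) = 0.02352 = 2.35%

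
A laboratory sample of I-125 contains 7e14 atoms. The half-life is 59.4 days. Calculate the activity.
A = λN = 8.168e12 decays/day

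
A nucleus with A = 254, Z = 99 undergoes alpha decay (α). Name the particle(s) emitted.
α particle = ⁴₂He (2 protons + 2 neutrons)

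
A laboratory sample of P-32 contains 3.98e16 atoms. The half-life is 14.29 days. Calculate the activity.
A = λN = 1.931e15 decays/day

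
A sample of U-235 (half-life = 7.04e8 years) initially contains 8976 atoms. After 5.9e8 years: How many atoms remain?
N = N₀(1/2)^(t/t½) = 5021 atoms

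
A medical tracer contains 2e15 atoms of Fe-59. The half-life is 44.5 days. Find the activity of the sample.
A = λN = 3.115e13 decays/day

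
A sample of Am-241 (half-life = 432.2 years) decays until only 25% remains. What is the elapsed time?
t = t½ × log₂(N₀/N) = 864.4 years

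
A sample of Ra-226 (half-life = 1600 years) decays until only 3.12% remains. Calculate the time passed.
t = t½ × log₂(N₀/N) = 8004 years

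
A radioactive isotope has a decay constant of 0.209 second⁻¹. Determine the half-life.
t½ = ln(2)/λ = 3.316 seconds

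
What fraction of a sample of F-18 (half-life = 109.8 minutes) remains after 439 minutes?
N/N₀ = (1/2)^(t/t½) = 0.06258 = 6.26%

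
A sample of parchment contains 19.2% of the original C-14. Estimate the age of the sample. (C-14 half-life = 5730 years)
Age = t½ × log₂(1/ratio) = 13640 years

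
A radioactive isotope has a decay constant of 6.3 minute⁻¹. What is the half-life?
t½ = ln(2)/λ = 0.11 minutes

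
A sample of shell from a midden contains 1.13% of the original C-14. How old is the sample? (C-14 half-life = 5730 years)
Age = t½ × log₂(1/ratio) = 37060 years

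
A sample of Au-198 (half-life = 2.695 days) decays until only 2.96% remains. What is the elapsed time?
t = t½ × log₂(N₀/N) = 13.69 days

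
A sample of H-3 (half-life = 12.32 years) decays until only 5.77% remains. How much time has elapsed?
t = t½ × log₂(N₀/N) = 50.7 years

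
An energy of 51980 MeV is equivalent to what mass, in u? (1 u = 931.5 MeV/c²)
m = E/c² = 55.8 u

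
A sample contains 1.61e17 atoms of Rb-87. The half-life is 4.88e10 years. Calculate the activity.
A = λN = 2.287e6 decays/year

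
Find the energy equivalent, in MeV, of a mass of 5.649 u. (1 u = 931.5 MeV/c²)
E = mc² = 5262 MeV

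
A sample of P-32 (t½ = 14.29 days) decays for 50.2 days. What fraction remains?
N/N₀ = (1/2)^(t/t½) = 0.0876 = 8.76%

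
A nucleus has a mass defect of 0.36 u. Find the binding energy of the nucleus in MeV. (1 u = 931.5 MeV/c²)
B.E. = Δm × 931.5 = 335.3 MeV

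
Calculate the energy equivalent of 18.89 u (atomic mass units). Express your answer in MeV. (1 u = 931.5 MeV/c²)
E = mc² = 17600 MeV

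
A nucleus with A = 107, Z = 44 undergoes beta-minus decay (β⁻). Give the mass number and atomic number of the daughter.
Daughter: A = 107, Z = 45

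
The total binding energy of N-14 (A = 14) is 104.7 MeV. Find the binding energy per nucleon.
B.E./A = 104.7/14 = 7.479 MeV/nucleon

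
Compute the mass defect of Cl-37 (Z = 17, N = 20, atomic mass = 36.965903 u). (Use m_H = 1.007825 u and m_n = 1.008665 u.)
Δm = Z·m_H + N·m_n − M = 0.3404 u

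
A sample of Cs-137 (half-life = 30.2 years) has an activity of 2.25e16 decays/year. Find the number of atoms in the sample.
N = A/λ = 9.803e17 atoms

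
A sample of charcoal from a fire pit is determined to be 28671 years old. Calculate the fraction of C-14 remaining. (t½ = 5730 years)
N/N₀ = (1/2)^(t/t½) = 0.03117 = 3.12%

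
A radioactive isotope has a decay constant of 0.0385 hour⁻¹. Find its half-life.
t½ = ln(2)/λ = 18 hours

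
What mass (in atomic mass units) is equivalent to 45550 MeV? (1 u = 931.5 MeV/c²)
m = E/c² = 48.9 u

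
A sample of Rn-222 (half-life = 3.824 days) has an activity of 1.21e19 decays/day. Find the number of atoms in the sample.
N = A/λ = 6.675e19 atoms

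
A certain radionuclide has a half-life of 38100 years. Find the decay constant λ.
λ = ln(2)/t½ = 1.819e-5 year⁻¹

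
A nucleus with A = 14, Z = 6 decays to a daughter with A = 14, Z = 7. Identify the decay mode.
ΔA = 0, ΔZ = +1 ⇒ beta-minus decay (β⁻)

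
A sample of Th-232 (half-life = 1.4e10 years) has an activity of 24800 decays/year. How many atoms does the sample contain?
N = A/λ = 5.009e14 atoms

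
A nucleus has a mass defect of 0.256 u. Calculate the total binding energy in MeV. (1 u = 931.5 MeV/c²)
B.E. = Δm × 931.5 = 238.5 MeV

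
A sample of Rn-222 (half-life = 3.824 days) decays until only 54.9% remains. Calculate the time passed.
t = t½ × log₂(N₀/N) = 3.308 days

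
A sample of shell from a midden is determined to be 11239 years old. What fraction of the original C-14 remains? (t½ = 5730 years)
N/N₀ = (1/2)^(t/t½) = 0.2568 = 25.7%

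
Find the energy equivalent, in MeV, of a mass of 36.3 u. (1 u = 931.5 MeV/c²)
E = mc² = 33810 MeV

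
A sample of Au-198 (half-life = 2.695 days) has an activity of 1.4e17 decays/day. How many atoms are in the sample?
N = A/λ = 5.443e17 atoms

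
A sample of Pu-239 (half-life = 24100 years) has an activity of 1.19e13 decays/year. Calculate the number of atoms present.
N = A/λ = 4.138e17 atoms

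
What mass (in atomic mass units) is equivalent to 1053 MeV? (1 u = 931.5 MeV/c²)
m = E/c² = 1.13 u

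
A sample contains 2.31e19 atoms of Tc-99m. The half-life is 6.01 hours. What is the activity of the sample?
A = λN = 2.664e18 decays/hour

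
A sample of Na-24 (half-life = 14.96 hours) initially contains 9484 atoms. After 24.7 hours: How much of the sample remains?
N = N₀(1/2)^(t/t½) = 3020 atoms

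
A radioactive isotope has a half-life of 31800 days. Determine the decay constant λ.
λ = ln(2)/t½ = 2.18e-5 day⁻¹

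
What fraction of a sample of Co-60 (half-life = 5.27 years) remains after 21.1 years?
N/N₀ = (1/2)^(t/t½) = 0.06234 = 6.23%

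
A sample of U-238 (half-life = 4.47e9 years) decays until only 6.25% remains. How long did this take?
t = t½ × log₂(N₀/N) = 1.788e10 years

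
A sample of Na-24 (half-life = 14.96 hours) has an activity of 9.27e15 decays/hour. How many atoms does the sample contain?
N = A/λ = 2.001e17 atoms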